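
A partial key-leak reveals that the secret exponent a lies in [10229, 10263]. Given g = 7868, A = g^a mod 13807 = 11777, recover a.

Compute 7868^10229 mod 13807 = 9195, then multiply by 7868 repeatedly:
  7868^10229=9195  7868^10230=11387  7868^10231=13100  7868^10232=1545  7868^10233=5900
  7868^10234=2066  7868^10235=4449  7868^10236=3987  7868^10237=212  7868^10238=11176
  7868^10239=9792  7868^10240=396  7868^10241=9153  7868^10242=12299  7868^10243=9076
  7868^10244=164  7868^10245=6301  7868^10246=9138  7868^10247=4735  7868^10248=3694
  7868^10249=657  7868^10250=5458  7868^10251=3774  7868^10252=8782  7868^10253=6548
  7868^10254=5747  7868^10255=13278  7868^10256=7542  7868^10257=11777
Found 11777 at exponent 10257.

10257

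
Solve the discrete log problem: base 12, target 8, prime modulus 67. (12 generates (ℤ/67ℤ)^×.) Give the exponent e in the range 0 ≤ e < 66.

Baby-step giant-step with m = ceil(sqrt(66)) = 9.
Baby table (12^j mod 67 for j=0..8):
  0:1  1:12  2:10  3:53  4:33  5:61  6:62  7:7
  8:17
Giant step factor: 12^(-9) ≡ 45 (mod 67).
Scan 8·45^i mod 67 for i = 0, 1, …:
  i=0: 8   i=1: 25   i=2: 53
Match at i=2, j=3: e = 2·9 + 3 = 21.

21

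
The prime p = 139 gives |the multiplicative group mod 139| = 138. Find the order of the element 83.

69

The order of 83 must divide p − 1 = 138 = 2 · 3 · 23.
Divisors: 1, 2, 3, 6, 23, 46, 69, 138.
Check each in increasing order: 83^1 ≡ 83;  83^2 ≡ 78;  83^3 ≡ 80;  83^6 ≡ 6;  83^23 ≡ 96;  83^46 ≡ 42;  83^69 ≡ 1.
Smallest exponent giving 1 is 69.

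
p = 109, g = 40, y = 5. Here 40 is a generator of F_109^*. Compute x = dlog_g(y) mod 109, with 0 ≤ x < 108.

Baby-step giant-step with m = ceil(sqrt(108)) = 11.
Baby table (40^j mod 109 for j=0..10):
  0:1  1:40  2:74  3:17  4:26  5:59  6:71  7:6
  8:22  9:8  10:102
Giant step factor: 40^(-11) ≡ 58 (mod 109).
Scan 5·58^i mod 109 for i = 0, 1, …:
  i=0: 5   i=1: 72   i=2: 34   i=3: 10
  i=4: 35   i=5: 68   i=6: 20   i=7: 70
  i=8: 27   i=9: 40
Match at i=9, j=1: x = 9·11 + 1 = 100.

100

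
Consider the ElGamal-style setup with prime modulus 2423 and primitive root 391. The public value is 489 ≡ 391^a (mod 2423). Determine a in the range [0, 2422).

1650

Baby-step giant-step with m = ceil(sqrt(2422)) = 50.
Baby table (391^j mod 2423 for j=0..49):
  0:1  1:391  2:232  3:1061  4:518  5:1429  6:1449  7:2000
  8:1794  9:1207  10:1875  11:1379  12:1283  13:92  14:2050  15:1960
  16:692  17:1619  18:626  19:43  20:2275  21:284  22:2009  23:467
  24:872  25:1732  26:1195  27:2029  28:1018  29:666  30:1145  31:1863
  32:1533  33:922  34:1898  35:680  36:1773  37:265  38:1849  39:905
  40:97  41:1582  42:697  43:1151  44:1786  45:502  46:19  47:160
  48:1985  49:775
Giant step factor: 391^(-50) ≡ 210 (mod 2423).
Scan 489·210^i mod 2423 for i = 0, 1, …:
  i=0: 489   i=1: 924   i=2: 200   i=3: 809
  i=4: 280   i=5: 648   i=6: 392   i=7: 2361
  i=8: 1518   i=9: 1367     …   i=32: 150
  i=33: 1
Match at i=33, j=0: a = 33·50 + 0 = 1650.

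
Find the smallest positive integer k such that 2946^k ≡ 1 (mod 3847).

The order of 2946 must divide p − 1 = 3846 = 2 · 3 · 641.
Divisors: 1, 2, 3, 6, 641, 1282, 1923, 3846.
Check each in increasing order: 2946^1 ≡ 2946;  2946^2 ≡ 84;  2946^3 ≡ 1256;  2946^6 ≡ 266;  2946^641 ≡ 1955;  2946^1282 ≡ 1954;  2946^1923 ≡ 3846;  2946^3846 ≡ 1.
Smallest exponent giving 1 is 3846.

3846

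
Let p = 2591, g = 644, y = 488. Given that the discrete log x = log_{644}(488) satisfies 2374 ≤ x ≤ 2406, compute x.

2387

Compute 644^2374 mod 2591 = 527, then multiply by 644 repeatedly:
  644^2374=527  644^2375=2558  644^2376=2067  644^2377=1965  644^2378=1052
  644^2379=1237  644^2380=1191  644^2381=68  644^2382=2336  644^2383=1604
  644^2384=1758  644^2385=2476  644^2386=1079  644^2387=488
Found 488 at exponent 2387.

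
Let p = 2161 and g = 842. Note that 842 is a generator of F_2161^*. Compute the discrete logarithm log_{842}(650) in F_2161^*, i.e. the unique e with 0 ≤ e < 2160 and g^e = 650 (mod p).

654

Baby-step giant-step with m = ceil(sqrt(2160)) = 47.
Baby table (842^j mod 2161 for j=0..46):
  0:1  1:842  2:156  3:1692  4:565  5:310  6:1700  7:818
  8:1558  9:109  10:1016  11:1877  12:743  13:1077  14:1375  15:1615
  16:561  17:1264  18:1076  19:533  20:1459  21:1030  22:699  23:766
  24:994  25:641  26:1633  27:590  28:1911  29:1278  30:2059  31:556
  32:1376  33:296  34:717  35:795  36:1641  37:843  38:998  39:1848
  40:96  41:875  42:2010  43:357  44:215  45:1667  46:1125
Giant step factor: 842^(-47) ≡ 741 (mod 2161).
Scan 650·741^i mod 2161 for i = 0, 1, …:
  i=0: 650   i=1: 1908   i=2: 534   i=3: 231
  i=4: 452   i=5: 2138   i=6: 245   i=7: 21
  i=8: 434   i=9: 1766   i=10: 1201   i=11: 1770
  i=12: 2004   i=13: 357
Match at i=13, j=43: e = 13·47 + 43 = 654.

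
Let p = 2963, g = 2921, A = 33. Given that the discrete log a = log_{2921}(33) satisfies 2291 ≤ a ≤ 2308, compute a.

Compute 2921^2291 mod 2963 = 2083, then multiply by 2921 repeatedly:
  2921^2291=2083  2921^2292=1404  2921^2293=292  2921^2294=2551  2921^2295=2489
  2921^2296=2130  2921^2297=2393  2921^2298=236  2921^2299=1940  2921^2300=1484
  2921^2301=2858  2921^2302=1447  2921^2303=1449  2921^2304=1365  2921^2305=1930
  2921^2306=1904  2921^2307=33
Found 33 at exponent 2307.

2307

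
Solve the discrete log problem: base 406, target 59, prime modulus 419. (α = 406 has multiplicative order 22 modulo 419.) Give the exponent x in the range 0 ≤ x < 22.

16

Successive powers of 406 modulo 419:
  406^0=1  406^1=406  406^2=169  406^3=317  406^4=69  406^5=360
  406^6=348  406^7=85  406^8=152  406^9=119  406^10=129  406^11=418
  406^12=13  406^13=250  406^14=102  406^15=350  406^16=59
So 406^16 ≡ 59 (mod 419), giving x = 16.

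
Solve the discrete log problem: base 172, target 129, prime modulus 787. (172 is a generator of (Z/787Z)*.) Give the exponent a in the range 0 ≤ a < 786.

78

Baby-step giant-step with m = ceil(sqrt(786)) = 29.
Baby table (172^j mod 787 for j=0..28):
  0:1  1:172  2:465  3:493  4:587  5:228  6:653  7:562
  8:650  9:46  10:42  11:141  12:642  13:244  14:257  15:132
  16:668  17:781  18:542  19:358  20:190  21:413  22:206  23:17
  24:563  25:35  26:511  27:535  28:728
Giant step factor: 172^(-29) ≡ 531 (mod 787).
Scan 129·531^i mod 787 for i = 0, 1, …:
  i=0: 129   i=1: 30   i=2: 190
Match at i=2, j=20: a = 2·29 + 20 = 78.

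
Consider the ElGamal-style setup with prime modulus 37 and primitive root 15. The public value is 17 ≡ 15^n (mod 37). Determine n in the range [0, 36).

31

Successive powers of 15 modulo 37:
  15^0=1  15^1=15  15^2=3  15^3=8  15^4=9  15^5=24
  15^6=27  15^7=35  15^8=7  15^9=31  15^10=21  15^11=19
  15^12=26  15^13=20  15^14=4  15^15=23  15^16=12  15^17=32
  15^18=36  15^19=22  15^20=34  15^21=29  15^22=28  15^23=13
  15^24=10  15^25=2  15^26=30  15^27=6  15^28=16  15^29=18
  15^30=11  15^31=17
So 15^31 ≡ 17 (mod 37), giving n = 31.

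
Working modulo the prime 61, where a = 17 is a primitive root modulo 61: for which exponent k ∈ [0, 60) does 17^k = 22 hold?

8

Successive powers of 17 modulo 61:
  17^0=1  17^1=17  17^2=45  17^3=33  17^4=12  17^5=21
  17^6=52  17^7=30  17^8=22
So 17^8 ≡ 22 (mod 61), giving k = 8.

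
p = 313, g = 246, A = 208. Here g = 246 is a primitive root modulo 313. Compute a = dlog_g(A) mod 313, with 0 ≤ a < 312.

Baby-step giant-step with m = ceil(sqrt(312)) = 18.
Baby table (246^j mod 313 for j=0..17):
  0:1  1:246  2:107  3:30  4:181  5:80  6:274  7:109
  8:209  9:82  10:140  11:10  12:269  13:131  14:300  15:245
  16:174  17:236
Giant step factor: 246^(-18) ≡ 199 (mod 313).
Scan 208·199^i mod 313 for i = 0, 1, …:
  i=0: 208   i=1: 76   i=2: 100   i=3: 181
Match at i=3, j=4: a = 3·18 + 4 = 58.

58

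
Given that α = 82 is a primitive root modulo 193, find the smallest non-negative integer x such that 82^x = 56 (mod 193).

190

Baby-step giant-step with m = ceil(sqrt(192)) = 14.
Baby table (82^j mod 193 for j=0..13):
  0:1  1:82  2:162  3:160  4:189  5:58  6:124  7:132
  8:16  9:154  10:83  11:51  12:129  13:156
Giant step factor: 82^(-14) ≡ 168 (mod 193).
Scan 56·168^i mod 193 for i = 0, 1, …:
  i=0: 56   i=1: 144   i=2: 67   i=3: 62
  i=4: 187   i=5: 150   i=6: 110   i=7: 145
  i=8: 42   i=9: 108   i=10: 2   i=11: 143
  i=12: 92   i=13: 16
Match at i=13, j=8: x = 13·14 + 8 = 190.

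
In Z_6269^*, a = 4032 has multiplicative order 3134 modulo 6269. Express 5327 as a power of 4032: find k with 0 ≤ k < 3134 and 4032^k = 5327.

1922

Baby-step giant-step with m = ceil(sqrt(3134)) = 56.
Baby table (4032^j mod 6269 for j=0..55):
  0:1  1:4032  2:1507  3:1563  4:1671  5:4566  6:4328  7:3869
  8:2536  9:413  10:3931  11:1760  12:6081  13:533  14:5058  15:799
  16:5571  17:445  18:1306  19:6101  20:5945  21:3853  22:714  23:1377
  24:3999  25:100  26:1984  27:244  28:5844  29:4106  30:5232  31:239
  32:4491  33:2840  34:3686  35:4422  36:468  37:7  38:3148  39:4280
  40:4672  41:5428  42:617  43:5220  44:2007  45:5214  46:2891  47:2441
  48:6051  49:4953  50:3731  51:4061  52:5593  53:1383  54:3115  55:2873
Giant step factor: 4032^(-56) ≡ 3481 (mod 6269).
Scan 5327·3481^i mod 6269 for i = 0, 1, …:
  i=0: 5327   i=1: 5854   i=2: 3524   i=3: 4880
  i=4: 4559   i=5: 3040   i=6: 168   i=7: 1791
  i=8: 3085   i=9: 88     …   i=33: 49
  i=34: 1306
Match at i=34, j=18: k = 34·56 + 18 = 1922.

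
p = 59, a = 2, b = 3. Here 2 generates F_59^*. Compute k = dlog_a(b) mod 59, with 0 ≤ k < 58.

50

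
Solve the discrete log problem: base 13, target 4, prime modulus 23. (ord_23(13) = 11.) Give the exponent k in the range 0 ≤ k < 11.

5

Successive powers of 13 modulo 23:
  13^0=1  13^1=13  13^2=8  13^3=12  13^4=18  13^5=4
So 13^5 ≡ 4 (mod 23), giving k = 5.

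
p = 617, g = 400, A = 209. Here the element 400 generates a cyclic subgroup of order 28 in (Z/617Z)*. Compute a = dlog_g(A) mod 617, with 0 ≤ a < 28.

10

Successive powers of 400 modulo 617:
  400^0=1  400^1=400  400^2=197  400^3=441  400^4=555  400^5=497
  400^6=126  400^7=423  400^8=142  400^9=36  400^10=209
So 400^10 ≡ 209 (mod 617), giving a = 10.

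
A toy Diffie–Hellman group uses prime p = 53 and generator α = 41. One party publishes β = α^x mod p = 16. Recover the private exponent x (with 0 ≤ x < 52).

44

Baby-step giant-step with m = ceil(sqrt(52)) = 8.
Baby table (41^j mod 53 for j=0..7):
  0:1  1:41  2:38  3:21  4:13  5:3  6:17  7:8
Giant step factor: 41^(-8) ≡ 16 (mod 53).
Scan 16·16^i mod 53 for i = 0, 1, …:
  i=0: 16   i=1: 44   i=2: 15   i=3: 28
  i=4: 24   i=5: 13
Match at i=5, j=4: x = 5·8 + 4 = 44.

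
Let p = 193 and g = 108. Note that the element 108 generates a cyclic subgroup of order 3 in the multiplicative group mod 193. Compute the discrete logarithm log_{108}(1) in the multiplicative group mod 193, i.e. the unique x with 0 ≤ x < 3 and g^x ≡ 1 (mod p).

Successive powers of 108 modulo 193:
  108^0=1
So 108^0 ≡ 1 (mod 193), giving x = 0.

0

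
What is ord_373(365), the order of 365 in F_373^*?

124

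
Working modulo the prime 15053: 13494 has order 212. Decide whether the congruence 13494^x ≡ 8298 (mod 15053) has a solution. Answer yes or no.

8298 ∈ ⟨13494⟩ iff 8298^212 ≡ 1 (mod 15053), since |⟨13494⟩| = 212.
8298^212 mod 15053 = 1.
Since 1 = 1, 8298 lies in the subgroup.

yes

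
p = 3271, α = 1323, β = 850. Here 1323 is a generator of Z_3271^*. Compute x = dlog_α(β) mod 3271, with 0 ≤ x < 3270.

1305

Baby-step giant-step with m = ceil(sqrt(3270)) = 58.
Baby table (1323^j mod 3271 for j=0..57):
  0:1  1:1323  2:344  3:443  4:580  5:1926  6:3260  7:1802
  8:2758  9:1669  10:162  11:1711  12:121  13:3075  14:2372  15:1267
  16:1489  17:805  18:1940  19:2156  20:76  21:2418  22:3247  23:958
  24:1557  25:2452  26:2435  27:2841  28:264  29:2546  30:2499  31:2467
  32:2654  33:1459  34:367  35:1433  36:1950  37:2302  38:245  39:306
  40:2505  41:592  42:1447  43:846  44:576  45:3176  46:1884  47:30
  48:438  49:507  50:206  51:1045  52:2173  53:2941  54:1724  55:965
  56:1005  57:1589
Giant step factor: 1323^(-58) ≡ 2728 (mod 3271).
Scan 850·2728^i mod 3271 for i = 0, 1, …:
  i=0: 850   i=1: 2932   i=2: 901   i=3: 1407
  i=4: 1413   i=5: 1426   i=6: 909   i=7: 334
  i=8: 1814   i=9: 2840     …   i=21: 3188
  i=22: 2546
Match at i=22, j=29: x = 22·58 + 29 = 1305.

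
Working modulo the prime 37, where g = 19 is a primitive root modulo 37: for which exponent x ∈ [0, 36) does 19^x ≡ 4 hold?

34

Successive powers of 19 modulo 37:
  19^0=1  19^1=19  19^2=28  19^3=14  19^4=7  19^5=22
  19^6=11  19^7=24  19^8=12  19^9=6  19^10=3  19^11=20
  19^12=10  19^13=5  19^14=21  19^15=29  19^16=33  19^17=35
  19^18=36  19^19=18  19^20=9  19^21=23  19^22=30  19^23=15
  19^24=26  19^25=13  19^26=25  19^27=31  19^28=34  19^29=17
  19^30=27  19^31=32  19^32=16  19^33=8  19^34=4
So 19^34 ≡ 4 (mod 37), giving x = 34.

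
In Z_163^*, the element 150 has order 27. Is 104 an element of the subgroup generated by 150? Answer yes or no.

yes

104 ∈ ⟨150⟩ iff 104^27 ≡ 1 (mod 163), since |⟨150⟩| = 27.
104^27 mod 163 = 1.
Since 1 = 1, 104 lies in the subgroup.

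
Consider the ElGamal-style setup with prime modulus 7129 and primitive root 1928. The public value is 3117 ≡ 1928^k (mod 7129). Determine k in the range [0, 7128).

885

Baby-step giant-step with m = ceil(sqrt(7128)) = 85.
Baby table (1928^j mod 7129 for j=0..84):
  0:1  1:1928  2:2975  3:4084  4:3536  5:2084  6:4325  7:4799
  8:6159  9:4767  10:1495  11:2244  12:6258  13:3156  14:3731  15:207
  16:7001  17:2731  18:4166  19:4794  20:3648  21:4150  22:2462  23:5951
  24:2967  25:2918  26:1123  27:5057  28:4553  29:2385  30:75  31:2020
  32:2126  33:6882  34:1427  35:6591  36:3570  37:3475  38:5669  39:1075
  40:5190  41:4333  42:5965  43:1443  44:1794  45:1267  46:4658  47:5213
  48:5903  49:3100  50:2698  51:4703  52:6425  53:4327  54:1526  55:4980
  56:5806  57:1438  58:6412  59:650  60:5625  61:1791  62:2612  63:2862
  64:90  65:2424  66:3977  67:3981  68:4564  69:2206  70:4284  71:4170
  72:5377  73:1290  74:6228  75:2348  76:29  77:6009  78:727  79:4372
  80:2738  81:3404  82:4232  83:3720  84:386
Giant step factor: 1928^(-85) ≡ 5574 (mod 7129).
Scan 3117·5574^i mod 7129 for i = 0, 1, …:
  i=0: 3117   i=1: 785   i=2: 5513   i=3: 3472
  i=4: 4822   i=5: 1498   i=6: 1793   i=7: 6453
  i=8: 3217   i=9: 2123   i=10: 6591
Match at i=10, j=35: k = 10·85 + 35 = 885.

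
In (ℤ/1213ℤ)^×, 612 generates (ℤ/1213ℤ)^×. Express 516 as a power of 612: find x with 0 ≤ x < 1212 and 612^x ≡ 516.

Baby-step giant-step with m = ceil(sqrt(1212)) = 35.
Baby table (612^j mod 1213 for j=0..34):
  0:1  1:612  2:940  3:318  4:536  5:522  6:445  7:628
  8:1028  9:802  10:772  11:607  12:306  13:470  14:159  15:268
  16:261  17:829  18:314  19:514  20:401  21:386  22:910  23:153
  24:235  25:686  26:134  27:737  28:1021  29:157  30:257  31:807
  32:193  33:455  34:683
Giant step factor: 612^(-35) ≡ 702 (mod 1213).
Scan 516·702^i mod 1213 for i = 0, 1, …:
  i=0: 516   i=1: 758   i=2: 822   i=3: 869
  i=4: 1112   i=5: 665   i=6: 1038   i=7: 876
  i=8: 1174   i=9: 521     …   i=18: 834
  i=19: 802
Match at i=19, j=9: x = 19·35 + 9 = 674.

674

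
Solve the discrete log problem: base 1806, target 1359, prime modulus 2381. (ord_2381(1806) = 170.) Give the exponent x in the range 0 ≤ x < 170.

123

Baby-step giant-step with m = ceil(sqrt(170)) = 14.
Baby table (1806^j mod 2381 for j=0..13):
  0:1  1:1806  2:2047  3:1570  4:2030  5:1821  6:565  7:1322
  8:1770  9:1318  10:1689  11:273  12:171  13:1677
Giant step factor: 1806^(-14) ≡ 1508 (mod 2381).
Scan 1359·1508^i mod 2381 for i = 0, 1, …:
  i=0: 1359   i=1: 1712   i=2: 692   i=3: 658
  i=4: 1768   i=5: 1805   i=6: 457   i=7: 1047
  i=8: 273
Match at i=8, j=11: x = 8·14 + 11 = 123.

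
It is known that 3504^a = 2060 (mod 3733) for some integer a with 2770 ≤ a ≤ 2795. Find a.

Compute 3504^2770 mod 3733 = 2775, then multiply by 3504 repeatedly:
  3504^2770=2775  3504^2771=2868  3504^2772=236  3504^2773=1951  3504^2774=1181
  3504^2775=2060
Found 2060 at exponent 2775.

2775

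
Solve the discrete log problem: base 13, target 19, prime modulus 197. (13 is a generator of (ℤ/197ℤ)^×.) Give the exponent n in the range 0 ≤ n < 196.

14

Baby-step giant-step with m = ceil(sqrt(196)) = 14.
Baby table (13^j mod 197 for j=0..13):
  0:1  1:13  2:169  3:30  4:193  5:145  6:112  7:77
  8:16  9:11  10:143  11:86  12:133  13:153
Giant step factor: 13^(-14) ≡ 83 (mod 197).
Scan 19·83^i mod 197 for i = 0, 1, …:
  i=0: 19   i=1: 1
Match at i=1, j=0: n = 1·14 + 0 = 14.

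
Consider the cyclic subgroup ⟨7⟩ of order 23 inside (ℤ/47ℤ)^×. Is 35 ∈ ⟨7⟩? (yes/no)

⟨7⟩ has order 23; its elements mod 47 are {1, 2, 3, 4, 6, 7, 8, 9, 12, 14, 16, 17, 18, 21, 24, 25, 27, 28, 32, 34, 36, 37, 42}.
35 is not in this set.

no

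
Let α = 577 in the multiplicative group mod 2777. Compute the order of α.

The order of 577 must divide p − 1 = 2776 = 2^3 · 347.
Divisors: 1, 2, 4, 8, 347, 694, 1388, 2776.
Check each in increasing order: 577^1 ≡ 577;  577^2 ≡ 2466;  577^4 ≡ 2303;  577^8 ≡ 2516;  577^347 ≡ 2776;  577^694 ≡ 1.
Smallest exponent giving 1 is 694.

694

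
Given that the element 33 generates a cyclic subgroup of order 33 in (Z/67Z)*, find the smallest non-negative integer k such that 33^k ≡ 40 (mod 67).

Successive powers of 33 modulo 67:
  33^0=1  33^1=33  33^2=17  33^3=25  33^4=21  33^5=23
  33^6=22  33^7=56  33^8=39  33^9=14  33^10=60  33^11=37
  33^12=15  33^13=26  33^14=54  33^15=40
So 33^15 ≡ 40 (mod 67), giving k = 15.

15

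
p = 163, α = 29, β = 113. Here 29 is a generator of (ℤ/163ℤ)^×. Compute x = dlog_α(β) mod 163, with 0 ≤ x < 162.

104

Baby-step giant-step with m = ceil(sqrt(162)) = 13.
Baby table (29^j mod 163 for j=0..12):
  0:1  1:29  2:26  3:102  4:24  5:44  6:135  7:3
  8:87  9:78  10:143  11:72  12:132
Giant step factor: 29^(-13) ≡ 130 (mod 163).
Scan 113·130^i mod 163 for i = 0, 1, …:
  i=0: 113   i=1: 20   i=2: 155   i=3: 101
  i=4: 90   i=5: 127   i=6: 47   i=7: 79
  i=8: 1
Match at i=8, j=0: x = 8·13 + 0 = 104.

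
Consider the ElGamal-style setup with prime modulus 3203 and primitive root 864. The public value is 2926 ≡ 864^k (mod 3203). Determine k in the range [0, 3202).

2803

Baby-step giant-step with m = ceil(sqrt(3202)) = 57.
Baby table (864^j mod 3203 for j=0..56):
  0:1  1:864  2:197  3:449  4:373  5:1972  6:3015  7:921
  8:1400  9:2069  10:342  11:812  12:111  13:3017  14:2649  15:1794
  16:2967  17:1088  18:1553  19:2938  20:1656  21:2246  22:2729  23:448
  24:2712  25:1775  26:2566  27:548  28:2631  29:2257  30:2624  31:2615
  32:1245  33:2675  34:1837  35:1683  36:3153  37:1642  38:2962  39:3174
  40:568  41:693  42:2994  43:1995  44:466  45:2249  46:2118  47:1039
  48:856  49:2894  50:2076  51:3187  52:2191  53:51  54:2425  55:438
  56:478
Giant step factor: 864^(-57) ≡ 772 (mod 3203).
Scan 2926·772^i mod 3203 for i = 0, 1, …:
  i=0: 2926   i=1: 757   i=2: 1458   i=3: 1323
  i=4: 2802   i=5: 1119   i=6: 2261   i=7: 3060
  i=8: 1709   i=9: 2915     …   i=48: 573
  i=49: 342
Match at i=49, j=10: k = 49·57 + 10 = 2803.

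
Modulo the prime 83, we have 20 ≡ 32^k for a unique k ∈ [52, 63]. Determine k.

Compute 32^52 mod 83 = 33, then multiply by 32 repeatedly:
  32^52=33  32^53=60  32^54=11  32^55=20
Found 20 at exponent 55.

55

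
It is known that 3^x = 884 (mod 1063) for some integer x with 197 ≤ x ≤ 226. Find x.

Compute 3^197 mod 1063 = 1017, then multiply by 3 repeatedly:
  3^197=1017  3^198=925  3^199=649  3^200=884
Found 884 at exponent 200.

200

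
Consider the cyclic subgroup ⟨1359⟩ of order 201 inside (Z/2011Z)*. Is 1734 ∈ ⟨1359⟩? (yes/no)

yes

1734 ∈ ⟨1359⟩ iff 1734^201 ≡ 1 (mod 2011), since |⟨1359⟩| = 201.
1734^201 mod 2011 = 1.
Since 1 = 1, 1734 lies in the subgroup.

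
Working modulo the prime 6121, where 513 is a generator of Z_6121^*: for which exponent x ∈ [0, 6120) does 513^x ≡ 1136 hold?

Baby-step giant-step with m = ceil(sqrt(6120)) = 79.
Baby table (513^j mod 6121 for j=0..78):
  0:1  1:513  2:6087  3:921  4:1156  5:5412  6:3543  7:5743
  8:1958  9:610  10:759  11:3744  12:4799  13:1245  14:2101  15:517
  16:2018  17:785  18:4840  19:3915  20:707  21:1552  22:446  23:2321
  24:3199  25:659  26:1412  27:2078  28:960  29:2800  30:4086  31:2736
  32:1859  33:4912  34:4125  35:4380  36:533  37:4105  38:241  39:1213
  40:4048  41:1605  42:3151  43:519  44:3044  45:717  46:561  47:106
  48:5410  49:2517  50:5811  51:116  52:4419  53:2177  54:2779  55:5555
  56:3450  57:881  58:5120  59:651  60:3429  61:2350  62:5834  63:5794
  64:3637  65:4997  66:4883  67:1490  68:5366  69:4429  70:1186  71:2439
  72:2523  73:2768  74:6033  75:3824  76:2992  77:4646  78:2329
Giant step factor: 513^(-79) ≡ 3133 (mod 6121).
Scan 1136·3133^i mod 6121 for i = 0, 1, …:
  i=0: 1136   i=1: 2787   i=2: 3125   i=3: 3146
  i=4: 1608   i=5: 281   i=6: 5070   i=7: 315
  i=8: 1414   i=9: 4579     …   i=19: 2335
  i=20: 960
Match at i=20, j=28: x = 20·79 + 28 = 1608.

1608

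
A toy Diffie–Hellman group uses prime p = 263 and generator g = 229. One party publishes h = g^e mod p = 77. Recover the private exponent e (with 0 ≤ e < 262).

235

Baby-step giant-step with m = ceil(sqrt(262)) = 17.
Baby table (229^j mod 263 for j=0..16):
  0:1  1:229  2:104  3:146  4:33  5:193  6:13  7:84
  8:37  9:57  10:166  11:142  12:169  13:40  14:218  15:215
  16:54
Giant step factor: 229^(-17) ≡ 158 (mod 263).
Scan 77·158^i mod 263 for i = 0, 1, …:
  i=0: 77   i=1: 68   i=2: 224   i=3: 150
  i=4: 30   i=5: 6   i=6: 159   i=7: 137
  i=8: 80   i=9: 16   i=10: 161   i=11: 190
  i=12: 38   i=13: 218
Match at i=13, j=14: e = 13·17 + 14 = 235.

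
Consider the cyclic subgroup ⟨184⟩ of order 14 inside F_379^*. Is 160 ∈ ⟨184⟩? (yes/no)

no

⟨184⟩ has order 14; its elements mod 379 are {1, 86, 94, 119, 125, 138, 184, 195, 241, 254, 260, 285, 293, 378}.
160 is not in this set.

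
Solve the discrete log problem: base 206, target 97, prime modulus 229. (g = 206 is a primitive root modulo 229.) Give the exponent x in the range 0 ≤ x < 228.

214

Baby-step giant-step with m = ceil(sqrt(228)) = 16.
Baby table (206^j mod 229 for j=0..15):
  0:1  1:206  2:71  3:199  4:3  5:160  6:213  7:139
  8:9  9:22  10:181  11:188  12:27  13:66  14:85  15:106
Giant step factor: 206^(-16) ≡ 82 (mod 229).
Scan 97·82^i mod 229 for i = 0, 1, …:
  i=0: 97   i=1: 168   i=2: 36   i=3: 204
  i=4: 11   i=5: 215   i=6: 226   i=7: 212
  i=8: 209   i=9: 192   i=10: 172   i=11: 135
  i=12: 78   i=13: 213
Match at i=13, j=6: x = 13·16 + 6 = 214.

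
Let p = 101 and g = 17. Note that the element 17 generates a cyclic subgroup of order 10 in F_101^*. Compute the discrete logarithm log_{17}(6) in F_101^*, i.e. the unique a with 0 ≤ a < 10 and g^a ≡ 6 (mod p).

Successive powers of 17 modulo 101:
  17^0=1  17^1=17  17^2=87  17^3=65  17^4=95  17^5=100
  17^6=84  17^7=14  17^8=36  17^9=6
So 17^9 ≡ 6 (mod 101), giving a = 9.

9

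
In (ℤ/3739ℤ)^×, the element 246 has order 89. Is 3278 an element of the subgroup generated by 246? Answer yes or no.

3278 ∈ ⟨246⟩ iff 3278^89 ≡ 1 (mod 3739), since |⟨246⟩| = 89.
3278^89 mod 3739 = 1192.
Since 1192 ≠ 1, 3278 does not lie in the subgroup.

no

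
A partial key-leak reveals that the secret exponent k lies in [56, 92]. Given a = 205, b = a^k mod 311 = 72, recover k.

Compute 205^56 mod 311 = 56, then multiply by 205 repeatedly:
  205^56=56  205^57=284  205^58=63  205^59=164  205^60=32
  205^61=29  205^62=36  205^63=227  205^64=196  205^65=61
  205^66=65  205^67=263  205^68=112  205^69=257  205^70=126
  205^71=17  205^72=64  205^73=58  205^74=72
Found 72 at exponent 74.

74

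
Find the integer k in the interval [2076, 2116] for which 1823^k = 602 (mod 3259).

2096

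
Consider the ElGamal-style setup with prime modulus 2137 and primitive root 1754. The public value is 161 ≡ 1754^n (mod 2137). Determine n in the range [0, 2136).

1499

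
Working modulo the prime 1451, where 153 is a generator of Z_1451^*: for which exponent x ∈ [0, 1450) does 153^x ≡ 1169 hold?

Baby-step giant-step with m = ceil(sqrt(1450)) = 39.
Baby table (153^j mod 1451 for j=0..38):
  0:1  1:153  2:193  3:509  4:974  5:1020  6:803  7:975
  8:1173  9:996  10:33  11:696  12:565  13:836  14:220  15:287
  16:381  17:253  18:983  19:946  20:1089  21:1203  22:1233  23:19
  24:5  25:765  26:965  27:1094  28:517  29:747  30:1113  31:522
  32:61  33:627  34:165  35:578  36:1374  37:1278  38:1100
Giant step factor: 153^(-39) ≡ 272 (mod 1451).
Scan 1169·272^i mod 1451 for i = 0, 1, …:
  i=0: 1169   i=1: 199   i=2: 441   i=3: 970
  i=4: 1209   i=5: 922   i=6: 1212   i=7: 287
Match at i=7, j=15: x = 7·39 + 15 = 288.

288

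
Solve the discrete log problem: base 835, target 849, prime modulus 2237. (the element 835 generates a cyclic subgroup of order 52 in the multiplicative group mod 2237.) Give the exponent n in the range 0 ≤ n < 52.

29

Successive powers of 835 modulo 2237:
  835^0=1  835^1=835  835^2=1518  835^3=1388  835^4=214  835^5=1967
  835^6=487  835^7=1748  835^8=1056  835^9=382  835^10=1316  835^11=493
  835^12=47  835^13=1216  835^14=1999  835^15=363  835^16=1110  835^17=732
  835^18=519  835^19=1624  835^20=418  835^21=58  835^22=1453  835^23=801
  835^24=2209  835^25=1227  835^26=2236  835^27=1402  835^28=719  835^29=849
So 835^29 ≡ 849 (mod 2237), giving n = 29.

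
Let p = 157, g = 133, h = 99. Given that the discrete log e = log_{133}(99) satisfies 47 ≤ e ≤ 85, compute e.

Compute 133^47 mod 157 = 74, then multiply by 133 repeatedly:
  133^47=74  133^48=108  133^49=77  133^50=36  133^51=78
  133^52=12  133^53=26  133^54=4  133^55=61  133^56=106
  133^57=125  133^58=140  133^59=94  133^60=99
Found 99 at exponent 60.

60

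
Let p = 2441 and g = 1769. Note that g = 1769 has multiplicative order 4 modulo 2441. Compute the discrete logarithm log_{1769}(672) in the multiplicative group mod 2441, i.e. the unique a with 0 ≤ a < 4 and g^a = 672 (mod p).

3

Successive powers of 1769 modulo 2441:
  1769^0=1  1769^1=1769  1769^2=2440  1769^3=672
So 1769^3 ≡ 672 (mod 2441), giving a = 3.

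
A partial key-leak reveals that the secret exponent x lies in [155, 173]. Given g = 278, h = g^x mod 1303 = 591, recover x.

Compute 278^155 mod 1303 = 591, then multiply by 278 repeatedly:
  278^155=591
Found 591 at exponent 155.

155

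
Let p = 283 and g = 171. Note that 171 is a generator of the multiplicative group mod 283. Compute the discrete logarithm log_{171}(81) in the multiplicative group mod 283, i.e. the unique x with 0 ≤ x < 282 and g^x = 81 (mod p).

224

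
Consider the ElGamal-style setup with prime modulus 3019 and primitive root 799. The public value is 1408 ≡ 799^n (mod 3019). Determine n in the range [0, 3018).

1642

Baby-step giant-step with m = ceil(sqrt(3018)) = 55.
Baby table (799^j mod 3019 for j=0..54):
  0:1  1:799  2:1392  3:1216  4:2485  5:2032  6:2365  7:2760
  8:1370  9:1752  10:2051  11:2451  12:2037  13:322  14:663  15:1412
  16:2101  17:135  18:2200  19:742  20:1134  21:366  22:2610  23:2280
  24:1263  25:791  26:1038  27:2156  28:1814  29:266  30:1204  31:1954
  32:423  33:2868  34:111  35:1138  36:543  37:2140  38:1106  39:2146
  40:2881  41:1441  42:1120  43:1256  44:1236  45:351  46:2701  47:2533
  48:1137  49:2763  50:748  51:2909  52:2680  53:849  54:2095
Giant step factor: 799^(-55) ≡ 2244 (mod 3019).
Scan 1408·2244^i mod 3019 for i = 0, 1, …:
  i=0: 1408   i=1: 1678   i=2: 739   i=3: 885
  i=4: 2457   i=5: 814   i=6: 121   i=7: 2833
  i=8: 2257   i=9: 1845     …   i=28: 24
  i=29: 2533
Match at i=29, j=47: n = 29·55 + 47 = 1642.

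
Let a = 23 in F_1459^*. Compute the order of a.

The order of 23 must divide p − 1 = 1458 = 2 · 3^6.
Divisors: 1, 2, 3, 6, 9, 18, 27, 54, 81, 162, 243, 486, 729, 1458.
Check each in increasing order: 23^1 ≡ 23;  23^2 ≡ 529;  23^3 ≡ 495;  23^6 ≡ 1372;  23^9 ≡ 705;  23^18 ≡ 965;  23^27 ≡ 431;  23^54 ≡ 468;  23^81 ≡ 366;  23^162 ≡ 1187;  23^243 ≡ 1119;  23^486 ≡ 339;  23^729 ≡ 1.
Smallest exponent giving 1 is 729.

729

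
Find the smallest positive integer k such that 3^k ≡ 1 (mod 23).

11

The order of 3 must divide p − 1 = 22 = 2 · 11.
Divisors: 1, 2, 11, 22.
Check each in increasing order: 3^1 ≡ 3;  3^2 ≡ 9;  3^11 ≡ 1.
Smallest exponent giving 1 is 11.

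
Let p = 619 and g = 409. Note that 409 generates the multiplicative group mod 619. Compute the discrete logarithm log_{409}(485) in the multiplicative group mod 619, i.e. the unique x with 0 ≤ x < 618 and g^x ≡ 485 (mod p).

17

Baby-step giant-step with m = ceil(sqrt(618)) = 25.
Baby table (409^j mod 619 for j=0..24):
  0:1  1:409  2:151  3:478  4:517  5:374  6:73  7:145
  8:500  9:230  10:601  11:66  12:377  13:62  14:598  15:77
  16:543  17:485  18:285  19:193  20:324  21:50  22:23  23:122
  24:378
Giant step factor: 409^(-25) ≡ 46 (mod 619).
Scan 485·46^i mod 619 for i = 0, 1, …:
  i=0: 485
Match at i=0, j=17: x = 0·25 + 17 = 17.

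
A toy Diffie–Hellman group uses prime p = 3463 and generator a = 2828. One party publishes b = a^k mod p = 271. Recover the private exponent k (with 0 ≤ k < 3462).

2893

Baby-step giant-step with m = ceil(sqrt(3462)) = 59.
Baby table (2828^j mod 3463 for j=0..58):
  0:1  1:2828  2:1517  3:2882  4:1857  5:1688  6:1650  7:1539
  8:2764  9:601  10:2758  11:948  12:582  13:971  14:3292  15:1232
  16:318  17:2387  18:1049  19:2244  20:1816  21:19  22:1787  23:1119
  24:2813  25:653  26:905  27:183  28:1537  29:571  30:1030  31:457
  32:697  33:669  34:1134  35:214  36:2630  37:2579  38:334  39:2616
  40:1080  41:3337  42:361  43:2786  44:483  45:1502  46:2018  47:3343
  48:14  49:1499  50:460  51:2255  52:1757  53:2854  54:2322  55:768
  56:603  57:1488  58:519
Giant step factor: 2828^(-59) ≡ 1833 (mod 3463).
Scan 271·1833^i mod 3463 for i = 0, 1, …:
  i=0: 271   i=1: 1534   i=2: 3329   i=3: 251
  i=4: 2967   i=5: 1601   i=6: 1472   i=7: 499
  i=8: 435   i=9: 865     …   i=48: 3205
  i=49: 1517
Match at i=49, j=2: k = 49·59 + 2 = 2893.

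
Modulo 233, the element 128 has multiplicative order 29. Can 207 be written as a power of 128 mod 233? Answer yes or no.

no

207 ∈ ⟨128⟩ iff 207^29 ≡ 1 (mod 233), since |⟨128⟩| = 29.
207^29 mod 233 = 144.
Since 144 ≠ 1, 207 does not lie in the subgroup.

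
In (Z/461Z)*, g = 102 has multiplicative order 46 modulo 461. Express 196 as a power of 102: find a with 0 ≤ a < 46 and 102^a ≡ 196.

6

Baby-step giant-step with m = ceil(sqrt(46)) = 7.
Baby table (102^j mod 461 for j=0..6):
  0:1  1:102  2:262  3:447  4:416  5:20  6:196
Giant step factor: 102^(-7) ≡ 431 (mod 461).
Scan 196·431^i mod 461 for i = 0, 1, …:
  i=0: 196
Match at i=0, j=6: a = 0·7 + 6 = 6.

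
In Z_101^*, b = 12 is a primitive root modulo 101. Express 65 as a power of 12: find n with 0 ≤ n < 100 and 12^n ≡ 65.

Baby-step giant-step with m = ceil(sqrt(100)) = 10.
Baby table (12^j mod 101 for j=0..9):
  0:1  1:12  2:43  3:11  4:31  5:69  6:20  7:38
  8:52  9:18
Giant step factor: 12^(-10) ≡ 65 (mod 101).
Scan 65·65^i mod 101 for i = 0, 1, …:
  i=0: 65   i=1: 84   i=2: 6   i=3: 87
  i=4: 100   i=5: 36   i=6: 17   i=7: 95
  i=8: 14   i=9: 1
Match at i=9, j=0: n = 9·10 + 0 = 90.

90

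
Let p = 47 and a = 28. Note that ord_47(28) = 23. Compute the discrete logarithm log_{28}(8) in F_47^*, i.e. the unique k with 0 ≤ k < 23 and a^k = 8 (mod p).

Successive powers of 28 modulo 47:
  28^0=1  28^1=28  28^2=32  28^3=3  28^4=37  28^5=2
  28^6=9  28^7=17  28^8=6  28^9=27  28^10=4  28^11=18
  28^12=34  28^13=12  28^14=7  28^15=8
So 28^15 ≡ 8 (mod 47), giving k = 15.

15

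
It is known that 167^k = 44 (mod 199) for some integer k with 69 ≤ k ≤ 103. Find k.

85

Compute 167^69 mod 199 = 194, then multiply by 167 repeatedly:
  167^69=194  167^70=160  167^71=54  167^72=63  167^73=173
  167^74=36  167^75=42  167^76=49  167^77=24  167^78=28
  167^79=99  167^80=16  167^81=85  167^82=66  167^83=77
  167^84=123  167^85=44
Found 44 at exponent 85.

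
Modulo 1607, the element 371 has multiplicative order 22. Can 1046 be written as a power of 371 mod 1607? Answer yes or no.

yes

⟨371⟩ has order 22; its elements mod 1607 are {1, 85, 251, 328, 371, 444, 525, 561, 605, 779, 797, 810, 828, 1002, 1046, 1082, 1163, 1236, 1279, 1356, 1522, 1606}.
1046 is in this set.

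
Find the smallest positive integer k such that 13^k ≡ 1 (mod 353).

352

The order of 13 must divide p − 1 = 352 = 2^5 · 11.
Divisors: 1, 2, 4, 8, 11, 16, 22, 32, 44, 88, 176, 352.
Check each in increasing order: 13^1 ≡ 13;  13^2 ≡ 169;  13^4 ≡ 321;  13^8 ≡ 318;  13^11 ≡ 59;  13^16 ≡ 166;  13^22 ≡ 304;  13^32 ≡ 22;  13^44 ≡ 283;  13^88 ≡ 311;  13^176 ≡ 352;  13^352 ≡ 1.
Smallest exponent giving 1 is 352.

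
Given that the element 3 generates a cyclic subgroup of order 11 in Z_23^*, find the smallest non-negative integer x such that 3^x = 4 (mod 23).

Successive powers of 3 modulo 23:
  3^0=1  3^1=3  3^2=9  3^3=4
So 3^3 ≡ 4 (mod 23), giving x = 3.

3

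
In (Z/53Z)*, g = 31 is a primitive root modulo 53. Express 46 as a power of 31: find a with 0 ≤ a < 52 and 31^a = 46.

28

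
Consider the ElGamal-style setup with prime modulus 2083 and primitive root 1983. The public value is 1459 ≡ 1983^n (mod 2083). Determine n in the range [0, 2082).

Baby-step giant-step with m = ceil(sqrt(2082)) = 46.
Baby table (1983^j mod 2083 for j=0..45):
  0:1  1:1983  2:1668  3:1923  4:1419  5:1827  6:604  7:7
  8:1383  9:1261  10:963  11:1601  12:291  13:62  14:49  15:1349
  16:495  17:492  18:792  19:2037  20:434  21:343  22:1111  23:1382
  24:1361  25:1378  26:1761  27:955  28:318  29:1528  30:1342  31:1195
  32:1314  33:1912  34:436  35:143  36:281  37:1062  38:33  39:866
  40:886  41:969  42:1001  43:1967  44:1185  45:231
Giant step factor: 1983^(-46) ≡ 401 (mod 2083).
Scan 1459·401^i mod 2083 for i = 0, 1, …:
  i=0: 1459   i=1: 1819   i=2: 369   i=3: 76
  i=4: 1314
Match at i=4, j=32: n = 4·46 + 32 = 216.

216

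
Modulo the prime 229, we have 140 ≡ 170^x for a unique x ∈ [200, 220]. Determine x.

Compute 170^200 mod 229 = 151, then multiply by 170 repeatedly:
  170^200=151  170^201=22  170^202=76  170^203=96  170^204=61
  170^205=65  170^206=58  170^207=13  170^208=149  170^209=140
Found 140 at exponent 209.

209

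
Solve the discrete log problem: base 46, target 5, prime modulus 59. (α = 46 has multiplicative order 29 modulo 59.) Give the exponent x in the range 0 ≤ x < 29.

4

Successive powers of 46 modulo 59:
  46^0=1  46^1=46  46^2=51  46^3=45  46^4=5
So 46^4 ≡ 5 (mod 59), giving x = 4.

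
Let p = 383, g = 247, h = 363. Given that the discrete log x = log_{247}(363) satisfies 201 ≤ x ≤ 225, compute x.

224

Compute 247^201 mod 383 = 320, then multiply by 247 repeatedly:
  247^201=320  247^202=142  247^203=221  247^204=201  247^205=240
  247^206=298  247^207=70  247^208=55  247^209=180  247^210=32
  247^211=244  247^212=137  247^213=135  247^214=24  247^215=183
  247^216=7  247^217=197  247^218=18  247^219=233  247^220=101
  247^221=52  247^222=205  247^223=79  247^224=363
Found 363 at exponent 224.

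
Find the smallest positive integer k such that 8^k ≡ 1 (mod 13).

4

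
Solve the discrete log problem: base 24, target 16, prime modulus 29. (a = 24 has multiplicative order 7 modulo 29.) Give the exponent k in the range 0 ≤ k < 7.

Successive powers of 24 modulo 29:
  24^0=1  24^1=24  24^2=25  24^3=20  24^4=16
So 24^4 ≡ 16 (mod 29), giving k = 4.

4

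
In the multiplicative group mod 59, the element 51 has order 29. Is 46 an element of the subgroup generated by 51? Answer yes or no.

yes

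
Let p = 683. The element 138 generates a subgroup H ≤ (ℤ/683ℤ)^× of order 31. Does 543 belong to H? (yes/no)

543 ∈ ⟨138⟩ iff 543^31 ≡ 1 (mod 683), since |⟨138⟩| = 31.
543^31 mod 683 = 2.
Since 2 ≠ 1, 543 does not lie in the subgroup.

no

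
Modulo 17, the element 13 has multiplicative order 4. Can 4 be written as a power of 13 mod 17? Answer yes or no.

yes

⟨13⟩ has order 4; its elements mod 17 are {1, 4, 13, 16}.
4 is in this set.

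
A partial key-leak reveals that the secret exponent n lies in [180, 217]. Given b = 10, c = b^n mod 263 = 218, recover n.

196

Compute 10^180 mod 263 = 210, then multiply by 10 repeatedly:
  10^180=210  10^181=259  10^182=223  10^183=126  10^184=208
  10^185=239  10^186=23  10^187=230  10^188=196  10^189=119
  10^190=138  10^191=65  10^192=124  10^193=188  10^194=39
  10^195=127  10^196=218
Found 218 at exponent 196.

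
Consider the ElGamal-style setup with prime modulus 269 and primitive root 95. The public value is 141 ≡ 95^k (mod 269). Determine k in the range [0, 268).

259

Baby-step giant-step with m = ceil(sqrt(268)) = 17.
Baby table (95^j mod 269 for j=0..16):
  0:1  1:95  2:148  3:72  4:115  5:165  6:73  7:210
  8:44  9:145  10:56  11:209  12:218  13:266  14:253  15:94
  16:53
Giant step factor: 95^(-17) ≡ 46 (mod 269).
Scan 141·46^i mod 269 for i = 0, 1, …:
  i=0: 141   i=1: 30   i=2: 35   i=3: 265
  i=4: 85   i=5: 144   i=6: 168   i=7: 196
  i=8: 139   i=9: 207     …   i=14: 137
  i=15: 115
Match at i=15, j=4: k = 15·17 + 4 = 259.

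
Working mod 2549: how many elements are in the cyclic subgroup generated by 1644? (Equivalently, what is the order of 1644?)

The order of 1644 must divide p − 1 = 2548 = 2^2 · 7^2 · 13.
Divisors: 1, 2, 4, 7, 13, 14, 26, 28, 49, 52, 91, 98, 182, 196, 364, 637, 1274, 2548.
Check each in increasing order: 1644^1 ≡ 1644;  1644^2 ≡ 796;  1644^4 ≡ 1464;  1644^7 ≡ 2234;  1644^13 ≡ 679;  1644^14 ≡ 2363;  1644^26 ≡ 2221;  1644^28 ≡ 1459;  1644^49 ≡ 2095;  1644^52 ≡ 526;  1644^91 ≡ 430;  1644^98 ≡ 2196;  1644^182 ≡ 1372;  1644^196 ≡ 2257;  1644^364 ≡ 1222;  1644^637 ≡ 2548;  1644^1274 ≡ 1.
Smallest exponent giving 1 is 1274.

1274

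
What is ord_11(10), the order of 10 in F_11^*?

The order of 10 must divide p − 1 = 10 = 2 · 5.
Divisors: 1, 2, 5, 10.
Check each in increasing order: 10^1 ≡ 10;  10^2 ≡ 1.
Smallest exponent giving 1 is 2.

2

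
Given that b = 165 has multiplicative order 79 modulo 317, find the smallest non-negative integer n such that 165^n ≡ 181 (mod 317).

5

Baby-step giant-step with m = ceil(sqrt(79)) = 9.
Baby table (165^j mod 317 for j=0..8):
  0:1  1:165  2:280  3:235  4:101  5:181  6:67  7:277
  8:57
Giant step factor: 165^(-9) ≡ 160 (mod 317).
Scan 181·160^i mod 317 for i = 0, 1, …:
  i=0: 181
Match at i=0, j=5: n = 0·9 + 5 = 5.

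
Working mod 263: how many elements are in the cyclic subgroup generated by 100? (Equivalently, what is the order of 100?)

131

The order of 100 must divide p − 1 = 262 = 2 · 131.
Divisors: 1, 2, 131, 262.
Check each in increasing order: 100^1 ≡ 100;  100^2 ≡ 6;  100^131 ≡ 1.
Smallest exponent giving 1 is 131.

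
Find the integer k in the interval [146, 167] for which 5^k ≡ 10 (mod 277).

148

Compute 5^146 mod 277 = 222, then multiply by 5 repeatedly:
  5^146=222  5^147=2  5^148=10
Found 10 at exponent 148.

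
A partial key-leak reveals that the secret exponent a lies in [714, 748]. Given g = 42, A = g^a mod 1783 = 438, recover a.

716

Compute 42^714 mod 1783 = 540, then multiply by 42 repeatedly:
  42^714=540  42^715=1284  42^716=438
Found 438 at exponent 716.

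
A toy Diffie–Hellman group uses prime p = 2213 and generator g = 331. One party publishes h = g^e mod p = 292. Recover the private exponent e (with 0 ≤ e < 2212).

Baby-step giant-step with m = ceil(sqrt(2212)) = 48.
Baby table (331^j mod 2213 for j=0..47):
  0:1  1:331  2:1124  3:260  4:1966  5:124  6:1210  7:2170
  8:1258  9:354  10:2098  11:1769  12:1307  13:1082  14:1849  15:1231
  16:269  17:519  18:1388  19:1337  20:2160  21:161  22:179  23:1711
  24:2026  25:67  26:47  27:66  28:1929  29:1155  30:1669  31:1402
  32:1545  33:192  34:1588  35:1147  36:1234  37:1262  38:1678  39:2168
  40:596  41:319  42:1578  43:50  44:1059  45:875  46:1935  47:928
Giant step factor: 331^(-48) ≡ 615 (mod 2213).
Scan 292·615^i mod 2213 for i = 0, 1, …:
  i=0: 292   i=1: 327   i=2: 1935
Match at i=2, j=46: e = 2·48 + 46 = 142.

142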